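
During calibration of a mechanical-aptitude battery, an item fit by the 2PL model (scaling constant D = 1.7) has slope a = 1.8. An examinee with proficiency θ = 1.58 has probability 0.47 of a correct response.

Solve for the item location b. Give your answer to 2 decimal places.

1.62

P(θ) = 1 / (1 + exp(−D·a(θ − b)))
logit(0.47) = ln(0.47/0.53) = -0.1201
b = θ − logit/(1.7·a) = 1.58 − (-0.1201)/3.0600 = 1.6193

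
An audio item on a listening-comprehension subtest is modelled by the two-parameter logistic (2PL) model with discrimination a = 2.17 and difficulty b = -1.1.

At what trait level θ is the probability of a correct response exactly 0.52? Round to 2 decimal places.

P(θ) = 1 / (1 + exp(−a(θ − b)))
logit = ln(0.5200/0.4800) = 0.0800
θ = b + logit/(a) = -1.1 + 0.0800/2.1700 = -1.0631

-1.06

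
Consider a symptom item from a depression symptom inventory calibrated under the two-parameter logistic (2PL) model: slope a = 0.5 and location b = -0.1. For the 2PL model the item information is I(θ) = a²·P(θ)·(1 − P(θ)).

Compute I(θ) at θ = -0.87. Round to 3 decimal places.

P = 1/(1+e^{0.3850}) = 0.4049
P(1−P) = 0.4049 × 0.5951 = 0.2410
I = a² × P(1−P) = 0.5² × 0.2410 = 0.06024

0.060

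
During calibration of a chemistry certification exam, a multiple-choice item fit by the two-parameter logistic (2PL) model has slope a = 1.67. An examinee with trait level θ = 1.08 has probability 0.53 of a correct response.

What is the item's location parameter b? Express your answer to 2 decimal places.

1.01

P(θ) = 1 / (1 + exp(−a(θ − b)))
logit(0.53) = ln(0.53/0.47) = 0.1201
b = θ − logit/(a) = 1.08 − 0.1201/1.6700 = 1.0081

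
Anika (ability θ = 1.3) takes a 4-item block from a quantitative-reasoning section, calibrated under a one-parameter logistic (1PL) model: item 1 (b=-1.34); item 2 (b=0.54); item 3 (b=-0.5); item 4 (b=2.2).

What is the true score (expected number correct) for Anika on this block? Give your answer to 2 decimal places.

2.76

P(θ) = 1 / (1 + exp(−(θ − b)))
P_1 = 1/(1+e^{-2.6400}) = 0.9334
P_2 = 1/(1+e^{-0.7600}) = 0.6814
P_3 = 1/(1+e^{-1.8000}) = 0.8581
P_4 = 1/(1+e^{0.9000}) = 0.2891
E[score] = 0.9334 + 0.6814 + 0.8581 + 0.2891 = 2.7619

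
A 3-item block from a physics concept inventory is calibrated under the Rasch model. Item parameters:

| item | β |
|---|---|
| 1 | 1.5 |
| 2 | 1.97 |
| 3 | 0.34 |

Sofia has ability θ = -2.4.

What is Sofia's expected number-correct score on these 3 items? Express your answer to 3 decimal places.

P(θ) = 1 / (1 + exp(−(θ − β)))
P_1 = 1/(1+e^{3.9000}) = 0.0198
P_2 = 1/(1+e^{4.3700}) = 0.0125
P_3 = 1/(1+e^{2.7400}) = 0.0607
E[score] = 0.0198 + 0.0125 + 0.0607 = 0.0930

0.093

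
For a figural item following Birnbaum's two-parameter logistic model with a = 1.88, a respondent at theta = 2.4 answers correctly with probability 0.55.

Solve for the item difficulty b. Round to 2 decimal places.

2.29

P(theta) = 1 / (1 + exp(−a(theta − b)))
logit(0.55) = ln(0.55/0.45) = 0.2007
b = theta − logit/(a) = 2.4 − 0.2007/1.8800 = 2.2933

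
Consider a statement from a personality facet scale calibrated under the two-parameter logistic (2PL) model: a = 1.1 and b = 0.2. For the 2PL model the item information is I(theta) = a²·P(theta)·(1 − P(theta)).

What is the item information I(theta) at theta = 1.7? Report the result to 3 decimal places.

P = 1/(1+e^{-1.6500}) = 0.8389
P(1−P) = 0.8389 × 0.1611 = 0.1352
I = a² × P(1−P) = 1.1² × 0.1352 = 0.16353

0.164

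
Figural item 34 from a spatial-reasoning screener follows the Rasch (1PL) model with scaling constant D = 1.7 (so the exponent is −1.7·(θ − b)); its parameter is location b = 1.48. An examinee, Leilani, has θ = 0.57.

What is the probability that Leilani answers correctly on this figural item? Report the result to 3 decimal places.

P(θ) = 1 / (1 + exp(−D·(θ − b)))
Exponent: 1.7 × (0.57 − 1.48) = -1.5470
1/(1 + e^{1.5470}) = 0.1755
P = 0.1755

0.176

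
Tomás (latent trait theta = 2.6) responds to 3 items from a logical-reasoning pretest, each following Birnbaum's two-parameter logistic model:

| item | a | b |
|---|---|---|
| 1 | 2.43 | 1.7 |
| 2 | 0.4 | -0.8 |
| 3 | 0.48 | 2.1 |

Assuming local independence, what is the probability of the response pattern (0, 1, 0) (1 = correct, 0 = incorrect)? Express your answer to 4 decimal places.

P(theta) = 1 / (1 + exp(−a(theta − b)))
P_1 = 1/(1+e^{-2.1870}) = 0.8991
P_2 = 1/(1+e^{-1.3600}) = 0.7958
P_3 = 1/(1+e^{-0.2400}) = 0.5597
L = (1−P_1) × P_2 × (1−P_3) = 0.1009 × 0.7958 × 0.4403 = 0.03536

0.0354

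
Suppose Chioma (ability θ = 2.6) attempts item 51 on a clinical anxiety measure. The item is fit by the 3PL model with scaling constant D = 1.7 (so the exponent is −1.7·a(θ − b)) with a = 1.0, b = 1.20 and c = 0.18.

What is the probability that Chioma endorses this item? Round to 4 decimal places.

0.9305

P(θ) = c + (1 − c) · 1 / (1 + exp(−D·a(θ − b)))
Exponent: 1.7 × 1.0 × (2.6 − 1.20) = 2.3800
1/(1 + e^{-2.3800}) = 0.9153
P = 0.18 + 0.82 × 0.9153 = 0.9305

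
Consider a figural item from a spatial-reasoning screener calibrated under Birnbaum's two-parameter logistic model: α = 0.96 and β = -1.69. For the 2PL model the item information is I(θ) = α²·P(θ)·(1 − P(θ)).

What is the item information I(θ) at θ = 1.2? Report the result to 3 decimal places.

0.051

P = 1/(1+e^{-2.7744}) = 0.9413
P(1−P) = 0.9413 × 0.0587 = 0.0553
I = α² × P(1−P) = 0.96² × 0.0553 = 0.05094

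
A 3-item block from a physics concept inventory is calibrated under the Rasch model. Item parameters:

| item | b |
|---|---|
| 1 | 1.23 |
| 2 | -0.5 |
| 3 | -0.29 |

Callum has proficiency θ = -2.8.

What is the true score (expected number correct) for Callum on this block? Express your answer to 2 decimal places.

P(θ) = 1 / (1 + exp(−(θ − b)))
P_1 = 1/(1+e^{4.0300}) = 0.0175
P_2 = 1/(1+e^{2.3000}) = 0.0911
P_3 = 1/(1+e^{2.5100}) = 0.0752
E[score] = 0.0175 + 0.0911 + 0.0752 = 0.1837

0.18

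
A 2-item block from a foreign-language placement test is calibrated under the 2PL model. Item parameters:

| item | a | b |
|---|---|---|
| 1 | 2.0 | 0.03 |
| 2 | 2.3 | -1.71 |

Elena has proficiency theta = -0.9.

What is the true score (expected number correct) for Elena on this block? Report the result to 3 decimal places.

1.000

P(theta) = 1 / (1 + exp(−a(theta − b)))
P_1 = 1/(1+e^{1.8600}) = 0.1347
P_2 = 1/(1+e^{-1.8630}) = 0.8656
E[score] = 0.1347 + 0.8656 = 1.0003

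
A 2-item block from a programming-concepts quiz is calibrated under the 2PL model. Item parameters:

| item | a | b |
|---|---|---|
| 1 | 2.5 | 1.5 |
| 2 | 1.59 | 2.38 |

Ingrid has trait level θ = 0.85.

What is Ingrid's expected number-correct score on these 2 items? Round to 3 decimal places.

0.245

P(θ) = 1 / (1 + exp(−a(θ − b)))
P_1 = 1/(1+e^{1.6250}) = 0.1645
P_2 = 1/(1+e^{2.4327}) = 0.0807
E[score] = 0.1645 + 0.0807 = 0.2452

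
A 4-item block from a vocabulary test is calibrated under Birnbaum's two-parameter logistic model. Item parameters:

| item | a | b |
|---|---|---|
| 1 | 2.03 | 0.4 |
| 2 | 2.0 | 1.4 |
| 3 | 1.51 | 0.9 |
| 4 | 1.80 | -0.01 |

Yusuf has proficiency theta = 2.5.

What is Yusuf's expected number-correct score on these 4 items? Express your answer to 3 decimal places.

3.794

P(theta) = 1 / (1 + exp(−a(theta − b)))
P_1 = 1/(1+e^{-4.2630}) = 0.9861
P_2 = 1/(1+e^{-2.2000}) = 0.9002
P_3 = 1/(1+e^{-2.4160}) = 0.9180
P_4 = 1/(1+e^{-4.5180}) = 0.9892
E[score] = 0.9861 + 0.9002 + 0.9180 + 0.9892 = 3.7936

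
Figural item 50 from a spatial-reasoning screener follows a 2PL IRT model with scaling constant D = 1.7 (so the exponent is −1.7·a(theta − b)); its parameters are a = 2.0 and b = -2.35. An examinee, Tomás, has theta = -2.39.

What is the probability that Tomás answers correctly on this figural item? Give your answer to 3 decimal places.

P(theta) = 1 / (1 + exp(−D·a(theta − b)))
Exponent: 1.7 × 2.0 × (-2.39 − (-2.35)) = -0.1360
1/(1 + e^{0.1360}) = 0.4661
P = 0.4661

0.466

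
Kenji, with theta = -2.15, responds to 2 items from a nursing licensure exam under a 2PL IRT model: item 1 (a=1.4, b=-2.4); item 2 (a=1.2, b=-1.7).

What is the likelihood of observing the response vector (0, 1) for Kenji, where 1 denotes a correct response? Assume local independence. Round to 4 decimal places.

0.1522

P(theta) = 1 / (1 + exp(−a(theta − b)))
P_1 = 1/(1+e^{-0.3500}) = 0.5866
P_2 = 1/(1+e^{0.5400}) = 0.3682
L = (1−P_1) × P_2 = 0.4134 × 0.3682 = 0.15220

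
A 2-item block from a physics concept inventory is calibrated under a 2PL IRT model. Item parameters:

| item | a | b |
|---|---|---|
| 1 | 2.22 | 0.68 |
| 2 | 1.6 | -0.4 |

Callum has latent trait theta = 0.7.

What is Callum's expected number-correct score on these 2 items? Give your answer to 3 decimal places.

P(theta) = 1 / (1 + exp(−a(theta − b)))
P_1 = 1/(1+e^{-0.0444}) = 0.5111
P_2 = 1/(1+e^{-1.7600}) = 0.8532
E[score] = 0.5111 + 0.8532 = 1.3643

1.364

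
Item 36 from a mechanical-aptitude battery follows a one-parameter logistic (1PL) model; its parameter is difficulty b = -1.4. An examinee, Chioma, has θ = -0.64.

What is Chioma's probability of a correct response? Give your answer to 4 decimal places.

0.6814

P(θ) = 1 / (1 + exp(−(θ − b)))
Exponent: (-0.64 − (-1.4)) = 0.7600
1/(1 + e^{-0.7600}) = 0.6814
P = 0.6814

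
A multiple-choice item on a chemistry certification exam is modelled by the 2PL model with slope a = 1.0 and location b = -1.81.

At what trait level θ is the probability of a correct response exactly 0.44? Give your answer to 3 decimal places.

P(θ) = 1 / (1 + exp(−a(θ − b)))
logit = ln(0.4400/0.5600) = -0.2412
θ = b + logit/(a) = -1.81 + (-0.2412)/1.0000 = -2.0512

-2.051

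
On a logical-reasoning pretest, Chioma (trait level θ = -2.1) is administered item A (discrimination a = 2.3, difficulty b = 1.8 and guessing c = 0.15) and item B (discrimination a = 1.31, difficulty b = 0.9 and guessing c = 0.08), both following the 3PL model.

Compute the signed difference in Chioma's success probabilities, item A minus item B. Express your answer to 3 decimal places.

P(θ) = c + (1 − c) · 1 / (1 + exp(−a(θ − b)))
P_A = 0.1501
P_B = 0.0977
P_A − P_B = 0.0524

0.052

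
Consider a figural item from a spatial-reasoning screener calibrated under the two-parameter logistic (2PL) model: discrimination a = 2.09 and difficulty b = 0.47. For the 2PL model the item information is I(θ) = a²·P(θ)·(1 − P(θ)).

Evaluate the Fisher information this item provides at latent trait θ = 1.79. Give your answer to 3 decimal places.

0.245

P = 1/(1+e^{-2.7588}) = 0.9404
P(1−P) = 0.9404 × 0.0596 = 0.0560
I = a² × P(1−P) = 2.09² × 0.0560 = 0.24479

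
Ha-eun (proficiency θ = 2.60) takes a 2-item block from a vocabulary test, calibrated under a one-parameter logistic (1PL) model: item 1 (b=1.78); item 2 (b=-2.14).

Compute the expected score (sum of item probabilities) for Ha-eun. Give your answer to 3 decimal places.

1.686

P(θ) = 1 / (1 + exp(−(θ − b)))
P_1 = 1/(1+e^{-0.8200}) = 0.6942
P_2 = 1/(1+e^{-4.7400}) = 0.9913
E[score] = 0.6942 + 0.9913 = 1.6856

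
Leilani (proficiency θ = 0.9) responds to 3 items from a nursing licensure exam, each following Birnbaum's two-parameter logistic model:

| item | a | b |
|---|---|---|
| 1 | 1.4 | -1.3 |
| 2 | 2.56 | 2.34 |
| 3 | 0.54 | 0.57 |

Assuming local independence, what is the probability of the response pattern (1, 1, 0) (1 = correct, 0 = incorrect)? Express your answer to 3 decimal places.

0.011

P(θ) = 1 / (1 + exp(−a(θ − b)))
P_1 = 1/(1+e^{-3.0800}) = 0.9561
P_2 = 1/(1+e^{3.6864}) = 0.0244
P_3 = 1/(1+e^{-0.1782}) = 0.5444
L = P_1 × P_2 × (1−P_3) = 0.9561 × 0.0244 × 0.4556 = 0.01065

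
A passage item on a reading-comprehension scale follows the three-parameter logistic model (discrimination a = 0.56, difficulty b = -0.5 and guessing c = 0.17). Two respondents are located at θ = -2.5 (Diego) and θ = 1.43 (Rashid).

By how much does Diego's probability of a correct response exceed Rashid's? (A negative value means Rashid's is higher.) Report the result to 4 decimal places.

-0.4155

P(θ) = c + (1 − c) · 1 / (1 + exp(−a(θ − b)))
P(Diego) = 0.3742  [exponent -1.1200]
P(Rashid) = 0.7897  [exponent 1.0808]
Difference = 0.3742 − 0.7897 = -0.4155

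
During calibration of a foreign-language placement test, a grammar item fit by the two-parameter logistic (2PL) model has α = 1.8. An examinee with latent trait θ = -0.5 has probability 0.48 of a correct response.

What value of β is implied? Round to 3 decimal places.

-0.456

P(θ) = 1 / (1 + exp(−α(θ − β)))
logit(0.48) = ln(0.48/0.52) = -0.0800
β = θ − logit/(α) = -0.5 − (-0.0800)/1.8000 = -0.4555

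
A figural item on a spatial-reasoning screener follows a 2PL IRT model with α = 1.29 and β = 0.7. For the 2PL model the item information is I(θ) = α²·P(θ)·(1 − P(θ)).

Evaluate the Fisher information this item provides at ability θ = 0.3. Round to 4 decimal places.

0.3895

P = 1/(1+e^{0.5160}) = 0.3738
P(1−P) = 0.3738 × 0.6262 = 0.2341
I = α² × P(1−P) = 1.29² × 0.2341 = 0.38952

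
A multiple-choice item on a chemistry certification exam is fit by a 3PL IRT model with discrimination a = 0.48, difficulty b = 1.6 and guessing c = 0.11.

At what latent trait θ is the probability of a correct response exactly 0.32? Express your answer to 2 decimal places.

-0.85

P(θ) = c + (1 − c) · 1 / (1 + exp(−a(θ − b)))
Remove guessing floor: (0.32 − 0.11)/(1 − 0.11) = 0.2360
logit = ln(0.2360/0.7640) = -1.1750
θ = b + logit/(a) = 1.6 + (-1.1750)/0.4800 = -0.8479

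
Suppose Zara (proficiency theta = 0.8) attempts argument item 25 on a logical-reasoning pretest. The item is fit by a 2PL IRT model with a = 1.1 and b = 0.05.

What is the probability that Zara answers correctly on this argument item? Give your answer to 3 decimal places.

P(theta) = 1 / (1 + exp(−a(theta − b)))
Exponent: 1.1 × (0.8 − 0.05) = 0.8250
1/(1 + e^{-0.8250}) = 0.6953

0.695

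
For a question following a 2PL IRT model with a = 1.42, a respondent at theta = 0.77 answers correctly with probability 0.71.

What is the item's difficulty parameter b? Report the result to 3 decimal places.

0.139

P(theta) = 1 / (1 + exp(−a(theta − b)))
logit(0.71) = ln(0.71/0.29) = 0.8954
b = theta − logit/(a) = 0.77 − 0.8954/1.4200 = 0.1394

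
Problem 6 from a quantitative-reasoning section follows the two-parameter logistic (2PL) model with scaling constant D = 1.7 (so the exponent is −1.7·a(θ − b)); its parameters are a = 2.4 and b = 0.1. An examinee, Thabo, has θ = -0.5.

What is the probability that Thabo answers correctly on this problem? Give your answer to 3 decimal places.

0.080

P(θ) = 1 / (1 + exp(−D·a(θ − b)))
Exponent: 1.7 × 2.4 × (-0.5 − 0.1) = -2.4480
1/(1 + e^{2.4480}) = 0.0796
P = 0.0796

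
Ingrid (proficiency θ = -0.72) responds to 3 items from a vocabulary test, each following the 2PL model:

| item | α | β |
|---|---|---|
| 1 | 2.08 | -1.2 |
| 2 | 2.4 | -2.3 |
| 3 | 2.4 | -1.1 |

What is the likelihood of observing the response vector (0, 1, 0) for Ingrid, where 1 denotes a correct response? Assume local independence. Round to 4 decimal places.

0.0755

P(θ) = 1 / (1 + exp(−α(θ − β)))
P_1 = 1/(1+e^{-0.9984}) = 0.7307
P_2 = 1/(1+e^{-3.7920}) = 0.9779
P_3 = 1/(1+e^{-0.9120}) = 0.7134
L = (1−P_1) × P_2 × (1−P_3) = 0.2693 × 0.9779 × 0.2866 = 0.07546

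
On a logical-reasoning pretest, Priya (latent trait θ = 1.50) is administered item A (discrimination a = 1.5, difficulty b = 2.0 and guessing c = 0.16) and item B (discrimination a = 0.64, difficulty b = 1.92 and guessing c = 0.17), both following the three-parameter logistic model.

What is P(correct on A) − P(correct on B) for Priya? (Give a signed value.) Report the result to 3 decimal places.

-0.100

P(θ) = c + (1 − c) · 1 / (1 + exp(−a(θ − b)))
P_A = 0.4295
P_B = 0.5296
P_A − P_B = -0.1001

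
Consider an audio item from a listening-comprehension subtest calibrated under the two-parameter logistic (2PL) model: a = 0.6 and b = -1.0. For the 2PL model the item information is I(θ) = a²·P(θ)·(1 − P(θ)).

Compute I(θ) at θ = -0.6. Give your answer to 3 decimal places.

P = 1/(1+e^{-0.2400}) = 0.5597
P(1−P) = 0.5597 × 0.4403 = 0.2464
I = a² × P(1−P) = 0.6² × 0.2464 = 0.08872

0.089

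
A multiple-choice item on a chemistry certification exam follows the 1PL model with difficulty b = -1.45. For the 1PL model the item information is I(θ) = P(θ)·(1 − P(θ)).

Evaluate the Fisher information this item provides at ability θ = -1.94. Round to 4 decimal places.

P = 1/(1+e^{0.4900}) = 0.3799
P(1−P) = 0.3799 × 0.6201 = 0.2356
I = P(1−P) = 0.23557

0.2356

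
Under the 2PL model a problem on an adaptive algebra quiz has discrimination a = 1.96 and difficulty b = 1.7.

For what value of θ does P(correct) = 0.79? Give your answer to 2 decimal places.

P(θ) = 1 / (1 + exp(−a(θ − b)))
logit = ln(0.7900/0.2100) = 1.3249
θ = b + logit/(a) = 1.7 + 1.3249/1.9600 = 2.3760

2.38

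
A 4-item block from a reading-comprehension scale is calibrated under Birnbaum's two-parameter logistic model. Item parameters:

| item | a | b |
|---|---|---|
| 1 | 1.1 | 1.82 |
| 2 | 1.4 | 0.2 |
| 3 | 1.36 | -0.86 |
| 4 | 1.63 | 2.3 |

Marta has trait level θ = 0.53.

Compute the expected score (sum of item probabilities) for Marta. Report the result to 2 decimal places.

1.73

P(θ) = 1 / (1 + exp(−a(θ − b)))
P_1 = 1/(1+e^{1.4190}) = 0.1948
P_2 = 1/(1+e^{-0.4620}) = 0.6135
P_3 = 1/(1+e^{-1.8904}) = 0.8688
P_4 = 1/(1+e^{2.8851}) = 0.0529
E[score] = 0.1948 + 0.6135 + 0.8688 + 0.0529 = 1.7300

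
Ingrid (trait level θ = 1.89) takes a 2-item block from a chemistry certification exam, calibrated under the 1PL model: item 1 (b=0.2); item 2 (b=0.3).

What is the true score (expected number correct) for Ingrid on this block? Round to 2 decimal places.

P(θ) = 1 / (1 + exp(−(θ − b)))
P_1 = 1/(1+e^{-1.6900}) = 0.8442
P_2 = 1/(1+e^{-1.5900}) = 0.8306
E[score] = 0.8442 + 0.8306 = 1.6748

1.67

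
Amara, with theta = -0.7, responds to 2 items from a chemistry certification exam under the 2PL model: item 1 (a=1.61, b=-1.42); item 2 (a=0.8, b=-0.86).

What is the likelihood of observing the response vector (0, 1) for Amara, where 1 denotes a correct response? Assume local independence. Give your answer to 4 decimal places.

0.1270

P(theta) = 1 / (1 + exp(−a(theta − b)))
P_1 = 1/(1+e^{-1.1592}) = 0.7612
P_2 = 1/(1+e^{-0.1280}) = 0.5320
L = (1−P_1) × P_2 = 0.2388 × 0.5320 = 0.12704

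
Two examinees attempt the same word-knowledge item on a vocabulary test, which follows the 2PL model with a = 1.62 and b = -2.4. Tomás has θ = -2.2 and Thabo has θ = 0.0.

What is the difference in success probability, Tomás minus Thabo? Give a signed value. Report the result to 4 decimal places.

-0.3996

P(θ) = 1 / (1 + exp(−a(θ − b)))
P(Tomás) = 0.5803  [exponent 0.3240]
P(Thabo) = 0.9799  [exponent 3.8880]
Difference = 0.5803 − 0.9799 = -0.3996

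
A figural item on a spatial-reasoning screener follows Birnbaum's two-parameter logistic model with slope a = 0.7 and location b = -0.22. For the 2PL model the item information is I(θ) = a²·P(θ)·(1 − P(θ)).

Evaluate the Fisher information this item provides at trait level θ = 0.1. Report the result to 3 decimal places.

0.121

P = 1/(1+e^{-0.2240}) = 0.5558
P(1−P) = 0.5558 × 0.4442 = 0.2469
I = a² × P(1−P) = 0.7² × 0.2469 = 0.12098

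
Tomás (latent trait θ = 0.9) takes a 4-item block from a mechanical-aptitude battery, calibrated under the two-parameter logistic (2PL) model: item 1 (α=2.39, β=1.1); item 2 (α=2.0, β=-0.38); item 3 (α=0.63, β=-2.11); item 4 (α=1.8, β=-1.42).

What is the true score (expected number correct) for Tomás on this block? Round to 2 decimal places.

P(θ) = 1 / (1 + exp(−α(θ − β)))
P_1 = 1/(1+e^{0.4780}) = 0.3827
P_2 = 1/(1+e^{-2.5600}) = 0.9282
P_3 = 1/(1+e^{-1.8963}) = 0.8695
P_4 = 1/(1+e^{-4.1760}) = 0.9849
E[score] = 0.3827 + 0.9282 + 0.8695 + 0.9849 = 3.1653

3.17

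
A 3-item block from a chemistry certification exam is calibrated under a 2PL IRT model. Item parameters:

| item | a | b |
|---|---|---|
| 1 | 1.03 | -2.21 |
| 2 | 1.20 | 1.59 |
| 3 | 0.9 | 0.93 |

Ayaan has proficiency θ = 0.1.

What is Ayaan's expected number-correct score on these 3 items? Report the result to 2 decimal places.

P(θ) = 1 / (1 + exp(−a(θ − b)))
P_1 = 1/(1+e^{-2.3793}) = 0.9152
P_2 = 1/(1+e^{1.7880}) = 0.1433
P_3 = 1/(1+e^{0.7470}) = 0.3215
E[score] = 0.9152 + 0.1433 + 0.3215 = 1.3800

1.38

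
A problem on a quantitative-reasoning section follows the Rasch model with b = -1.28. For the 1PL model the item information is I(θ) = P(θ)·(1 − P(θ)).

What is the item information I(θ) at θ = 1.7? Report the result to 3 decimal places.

P = 1/(1+e^{-2.9800}) = 0.9517
P(1−P) = 0.9517 × 0.0483 = 0.0460
I = P(1−P) = 0.04600

0.046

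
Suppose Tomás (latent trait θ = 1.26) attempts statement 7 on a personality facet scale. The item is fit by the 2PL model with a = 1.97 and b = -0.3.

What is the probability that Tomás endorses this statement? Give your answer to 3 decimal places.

0.956

P(θ) = 1 / (1 + exp(−a(θ − b)))
Exponent: 1.97 × (1.26 − (-0.3)) = 3.0732
1/(1 + e^{-3.0732}) = 0.9558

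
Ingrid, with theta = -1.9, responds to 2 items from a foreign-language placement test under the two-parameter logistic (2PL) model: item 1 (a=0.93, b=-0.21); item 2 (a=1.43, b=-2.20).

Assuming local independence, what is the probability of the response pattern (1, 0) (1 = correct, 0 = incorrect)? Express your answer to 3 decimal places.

0.068

P(theta) = 1 / (1 + exp(−a(theta − b)))
P_1 = 1/(1+e^{1.5717}) = 0.1720
P_2 = 1/(1+e^{-0.4290}) = 0.6056
L = P_1 × (1−P_2) = 0.1720 × 0.3944 = 0.06782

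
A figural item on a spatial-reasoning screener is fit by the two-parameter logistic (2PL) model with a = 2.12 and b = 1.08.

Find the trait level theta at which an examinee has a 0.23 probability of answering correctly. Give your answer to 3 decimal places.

P(theta) = 1 / (1 + exp(−a(theta − b)))
logit = ln(0.2300/0.7700) = -1.2083
theta = b + logit/(a) = 1.08 + (-1.2083)/2.1200 = 0.5100

0.510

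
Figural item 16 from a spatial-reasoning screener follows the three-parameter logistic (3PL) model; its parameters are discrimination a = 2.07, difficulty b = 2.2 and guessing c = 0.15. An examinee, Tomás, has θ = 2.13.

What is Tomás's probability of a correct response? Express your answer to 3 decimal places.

0.544

P(θ) = c + (1 − c) · 1 / (1 + exp(−a(θ − b)))
Exponent: 2.07 × (2.13 − 2.2) = -0.1449
1/(1 + e^{0.1449}) = 0.4638
P = 0.15 + 0.85 × 0.4638 = 0.5443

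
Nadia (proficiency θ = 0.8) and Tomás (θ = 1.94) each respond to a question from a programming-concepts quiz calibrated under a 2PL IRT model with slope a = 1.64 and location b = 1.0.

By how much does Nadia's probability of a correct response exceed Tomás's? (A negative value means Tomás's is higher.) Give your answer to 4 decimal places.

-0.4050

P(θ) = 1 / (1 + exp(−a(θ − b)))
P(Nadia) = 0.4187  [exponent -0.3280]
P(Tomás) = 0.8237  [exponent 1.5416]
Difference = 0.4187 − 0.8237 = -0.4050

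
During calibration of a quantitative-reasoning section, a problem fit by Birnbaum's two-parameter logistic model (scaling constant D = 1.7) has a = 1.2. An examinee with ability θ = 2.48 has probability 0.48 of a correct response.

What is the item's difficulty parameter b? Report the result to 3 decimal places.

P(θ) = 1 / (1 + exp(−D·a(θ − b)))
logit(0.48) = ln(0.48/0.52) = -0.0800
b = θ − logit/(1.7·a) = 2.48 − (-0.0800)/2.0400 = 2.5192

2.519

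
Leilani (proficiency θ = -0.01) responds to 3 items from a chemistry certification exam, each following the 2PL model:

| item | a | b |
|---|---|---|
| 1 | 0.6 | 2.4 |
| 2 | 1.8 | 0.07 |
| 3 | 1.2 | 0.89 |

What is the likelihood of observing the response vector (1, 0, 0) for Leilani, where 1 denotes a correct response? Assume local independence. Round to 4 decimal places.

P(θ) = 1 / (1 + exp(−a(θ − b)))
P_1 = 1/(1+e^{1.4460}) = 0.1906
P_2 = 1/(1+e^{0.1440}) = 0.4641
P_3 = 1/(1+e^{1.0800}) = 0.2535
L = P_1 × (1−P_2) × (1−P_3) = 0.1906 × 0.5359 × 0.7465 = 0.07626

0.0763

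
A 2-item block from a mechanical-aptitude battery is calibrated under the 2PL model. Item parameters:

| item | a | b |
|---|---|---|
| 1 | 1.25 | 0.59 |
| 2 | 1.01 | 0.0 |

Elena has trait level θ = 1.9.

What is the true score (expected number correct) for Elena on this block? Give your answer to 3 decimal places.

P(θ) = 1 / (1 + exp(−a(θ − b)))
P_1 = 1/(1+e^{-1.6375}) = 0.8372
P_2 = 1/(1+e^{-1.9190}) = 0.8720
E[score] = 0.8372 + 0.8720 = 1.7092

1.709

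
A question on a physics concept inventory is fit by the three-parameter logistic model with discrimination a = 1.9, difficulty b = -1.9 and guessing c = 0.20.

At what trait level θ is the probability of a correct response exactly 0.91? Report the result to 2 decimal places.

-0.81

P(θ) = c + (1 − c) · 1 / (1 + exp(−a(θ − b)))
Remove guessing floor: (0.91 − 0.20)/(1 − 0.20) = 0.8875
logit = ln(0.8875/0.1125) = 2.0655
θ = b + logit/(a) = -1.9 + 2.0655/1.9000 = -0.8129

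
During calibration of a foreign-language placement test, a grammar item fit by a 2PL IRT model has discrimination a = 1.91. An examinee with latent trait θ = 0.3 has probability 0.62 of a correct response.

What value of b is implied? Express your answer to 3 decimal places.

0.044

P(θ) = 1 / (1 + exp(−a(θ − b)))
logit(0.62) = ln(0.62/0.38) = 0.4895
b = θ − logit/(a) = 0.3 − 0.4895/1.9100 = 0.0437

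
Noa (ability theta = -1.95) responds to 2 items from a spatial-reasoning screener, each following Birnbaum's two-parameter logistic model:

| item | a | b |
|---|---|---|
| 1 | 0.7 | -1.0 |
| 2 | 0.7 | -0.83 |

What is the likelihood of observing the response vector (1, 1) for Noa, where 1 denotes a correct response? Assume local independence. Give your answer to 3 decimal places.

P(theta) = 1 / (1 + exp(−a(theta − b)))
P_1 = 1/(1+e^{0.6650}) = 0.3396
P_2 = 1/(1+e^{0.7840}) = 0.3135
L = P_1 × P_2 = 0.3396 × 0.3135 = 0.10646

0.106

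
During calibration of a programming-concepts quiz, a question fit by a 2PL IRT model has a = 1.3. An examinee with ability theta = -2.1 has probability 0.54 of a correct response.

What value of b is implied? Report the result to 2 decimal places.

-2.22

P(theta) = 1 / (1 + exp(−a(theta − b)))
logit(0.54) = ln(0.54/0.46) = 0.1603
b = theta − logit/(a) = -2.1 − 0.1603/1.3000 = -2.2233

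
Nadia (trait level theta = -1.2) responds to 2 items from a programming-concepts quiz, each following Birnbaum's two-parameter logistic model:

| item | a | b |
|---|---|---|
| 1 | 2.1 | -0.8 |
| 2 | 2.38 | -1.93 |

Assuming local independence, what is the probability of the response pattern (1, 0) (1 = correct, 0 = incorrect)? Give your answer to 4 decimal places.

P(theta) = 1 / (1 + exp(−a(theta − b)))
P_1 = 1/(1+e^{0.8400}) = 0.3015
P_2 = 1/(1+e^{-1.7374}) = 0.8504
L = P_1 × (1−P_2) = 0.3015 × 0.1496 = 0.04512

0.0451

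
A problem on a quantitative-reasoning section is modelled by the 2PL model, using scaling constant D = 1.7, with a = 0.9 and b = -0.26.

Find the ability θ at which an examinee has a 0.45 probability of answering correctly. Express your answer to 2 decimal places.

-0.39

P(θ) = 1 / (1 + exp(−D·a(θ − b)))
logit = ln(0.4500/0.5500) = -0.2007
θ = b + logit/(1.7·a) = -0.26 + (-0.2007)/1.5300 = -0.3912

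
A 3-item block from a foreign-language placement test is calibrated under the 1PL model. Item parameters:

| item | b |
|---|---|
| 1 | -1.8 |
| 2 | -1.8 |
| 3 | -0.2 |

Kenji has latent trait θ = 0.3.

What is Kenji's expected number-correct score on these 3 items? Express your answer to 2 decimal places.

2.40

P(θ) = 1 / (1 + exp(−(θ − b)))
P_1 = 1/(1+e^{-2.1000}) = 0.8909
P_2 = 1/(1+e^{-2.1000}) = 0.8909
P_3 = 1/(1+e^{-0.5000}) = 0.6225
E[score] = 0.8909 + 0.8909 + 0.6225 = 2.4043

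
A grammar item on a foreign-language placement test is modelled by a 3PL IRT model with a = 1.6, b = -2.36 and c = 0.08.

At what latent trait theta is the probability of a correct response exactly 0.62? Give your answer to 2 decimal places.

P(theta) = c + (1 − c) · 1 / (1 + exp(−a(theta − b)))
Remove guessing floor: (0.62 − 0.08)/(1 − 0.08) = 0.5870
logit = ln(0.5870/0.4130) = 0.3514
theta = b + logit/(a) = -2.36 + 0.3514/1.6000 = -2.1404

-2.14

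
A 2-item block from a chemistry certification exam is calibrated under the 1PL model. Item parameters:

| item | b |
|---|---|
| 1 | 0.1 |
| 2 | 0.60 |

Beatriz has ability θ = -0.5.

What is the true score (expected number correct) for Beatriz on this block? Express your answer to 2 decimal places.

0.60

P(θ) = 1 / (1 + exp(−(θ − b)))
P_1 = 1/(1+e^{0.6000}) = 0.3543
P_2 = 1/(1+e^{1.1000}) = 0.2497
E[score] = 0.3543 + 0.2497 = 0.6041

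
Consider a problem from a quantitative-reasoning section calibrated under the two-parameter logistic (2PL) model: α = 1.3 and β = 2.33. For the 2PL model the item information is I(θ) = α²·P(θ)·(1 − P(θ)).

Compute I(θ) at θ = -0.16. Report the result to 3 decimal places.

P = 1/(1+e^{3.2370}) = 0.0378
P(1−P) = 0.0378 × 0.9622 = 0.0364
I = α² × P(1−P) = 1.3² × 0.0364 = 0.06146

0.061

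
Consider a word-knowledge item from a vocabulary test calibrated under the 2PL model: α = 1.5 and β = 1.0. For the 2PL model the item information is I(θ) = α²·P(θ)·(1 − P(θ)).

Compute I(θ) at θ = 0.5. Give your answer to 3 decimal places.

P = 1/(1+e^{0.7500}) = 0.3208
P(1−P) = 0.3208 × 0.6792 = 0.2179
I = α² × P(1−P) = 1.5² × 0.2179 = 0.49026

0.490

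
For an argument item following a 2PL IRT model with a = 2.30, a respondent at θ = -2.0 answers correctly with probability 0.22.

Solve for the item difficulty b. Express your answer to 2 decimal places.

P(θ) = 1 / (1 + exp(−a(θ − b)))
logit(0.22) = ln(0.22/0.78) = -1.2657
b = θ − logit/(a) = -2.0 − (-1.2657)/2.3000 = -1.4497

-1.45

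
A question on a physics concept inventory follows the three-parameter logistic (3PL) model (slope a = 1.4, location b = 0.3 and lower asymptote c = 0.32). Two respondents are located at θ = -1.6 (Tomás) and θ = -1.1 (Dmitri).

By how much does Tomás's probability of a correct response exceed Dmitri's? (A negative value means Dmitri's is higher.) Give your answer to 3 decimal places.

P(θ) = c + (1 − c) · 1 / (1 + exp(−a(θ − b)))
P(Tomás) = 0.3645  [exponent -2.6600]
P(Dmitri) = 0.4040  [exponent -1.9600]
Difference = 0.3645 − 0.4040 = -0.0395

-0.040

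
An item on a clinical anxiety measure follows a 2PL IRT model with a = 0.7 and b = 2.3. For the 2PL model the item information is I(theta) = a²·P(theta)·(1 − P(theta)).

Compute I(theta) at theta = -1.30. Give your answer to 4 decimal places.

P = 1/(1+e^{2.5200}) = 0.0745
P(1−P) = 0.0745 × 0.9255 = 0.0689
I = a² × P(1−P) = 0.7² × 0.0689 = 0.03377

0.0338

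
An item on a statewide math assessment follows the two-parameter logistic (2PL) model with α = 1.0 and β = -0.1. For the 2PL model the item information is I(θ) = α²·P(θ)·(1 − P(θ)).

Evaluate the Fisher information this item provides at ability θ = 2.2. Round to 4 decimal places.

P = 1/(1+e^{-2.3000}) = 0.9089
P(1−P) = 0.9089 × 0.0911 = 0.0828
I = α² × P(1−P) = 1.0² × 0.0828 = 0.08282

0.0828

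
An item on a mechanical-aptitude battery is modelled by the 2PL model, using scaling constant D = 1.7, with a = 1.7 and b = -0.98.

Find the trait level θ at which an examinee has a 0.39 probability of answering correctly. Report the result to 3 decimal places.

-1.135

P(θ) = 1 / (1 + exp(−D·a(θ − b)))
logit = ln(0.3900/0.6100) = -0.4473
θ = b + logit/(1.7·a) = -0.98 + (-0.4473)/2.8900 = -1.1348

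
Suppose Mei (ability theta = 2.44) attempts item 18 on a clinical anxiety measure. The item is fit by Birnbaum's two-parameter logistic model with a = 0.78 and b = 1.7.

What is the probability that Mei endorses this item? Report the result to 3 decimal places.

P(theta) = 1 / (1 + exp(−a(theta − b)))
Exponent: 0.78 × (2.44 − 1.7) = 0.5772
1/(1 + e^{-0.5772}) = 0.6404

0.640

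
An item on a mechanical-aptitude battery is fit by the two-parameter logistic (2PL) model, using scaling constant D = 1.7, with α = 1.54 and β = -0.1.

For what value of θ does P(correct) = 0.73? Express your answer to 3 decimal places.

P(θ) = 1 / (1 + exp(−D·α(θ − β)))
logit = ln(0.7300/0.2700) = 0.9946
θ = β + logit/(1.7·α) = -0.1 + 0.9946/2.6180 = 0.2799

0.280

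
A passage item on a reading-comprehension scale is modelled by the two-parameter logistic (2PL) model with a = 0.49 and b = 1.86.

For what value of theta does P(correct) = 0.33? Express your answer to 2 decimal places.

0.41

P(theta) = 1 / (1 + exp(−a(theta − b)))
logit = ln(0.3300/0.6700) = -0.7082
theta = b + logit/(a) = 1.86 + (-0.7082)/0.4900 = 0.4147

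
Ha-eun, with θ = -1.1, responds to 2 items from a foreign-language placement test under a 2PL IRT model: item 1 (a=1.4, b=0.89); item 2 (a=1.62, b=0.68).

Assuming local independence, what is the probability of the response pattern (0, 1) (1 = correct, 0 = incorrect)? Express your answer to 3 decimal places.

0.050

P(θ) = 1 / (1 + exp(−a(θ − b)))
P_1 = 1/(1+e^{2.7860}) = 0.0581
P_2 = 1/(1+e^{2.8836}) = 0.0530
L = (1−P_1) × P_2 = 0.9419 × 0.0530 = 0.04989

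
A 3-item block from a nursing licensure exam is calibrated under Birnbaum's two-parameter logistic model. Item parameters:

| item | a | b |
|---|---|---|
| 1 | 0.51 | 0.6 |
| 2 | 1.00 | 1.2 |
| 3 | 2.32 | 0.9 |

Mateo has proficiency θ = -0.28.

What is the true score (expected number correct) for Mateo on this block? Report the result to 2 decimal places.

0.64

P(θ) = 1 / (1 + exp(−a(θ − b)))
P_1 = 1/(1+e^{0.4488}) = 0.3896
P_2 = 1/(1+e^{1.4800}) = 0.1854
P_3 = 1/(1+e^{2.7376}) = 0.0608
E[score] = 0.3896 + 0.1854 + 0.0608 = 0.6359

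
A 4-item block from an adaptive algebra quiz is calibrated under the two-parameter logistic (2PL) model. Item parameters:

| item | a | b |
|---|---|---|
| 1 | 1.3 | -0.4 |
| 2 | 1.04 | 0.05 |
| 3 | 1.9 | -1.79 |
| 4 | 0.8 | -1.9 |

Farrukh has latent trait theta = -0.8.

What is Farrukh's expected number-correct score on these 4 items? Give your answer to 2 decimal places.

2.24

P(theta) = 1 / (1 + exp(−a(theta − b)))
P_1 = 1/(1+e^{0.5200}) = 0.3729
P_2 = 1/(1+e^{0.8840}) = 0.2923
P_3 = 1/(1+e^{-1.8810}) = 0.8677
P_4 = 1/(1+e^{-0.8800}) = 0.7068
E[score] = 0.3729 + 0.2923 + 0.8677 + 0.7068 = 2.2397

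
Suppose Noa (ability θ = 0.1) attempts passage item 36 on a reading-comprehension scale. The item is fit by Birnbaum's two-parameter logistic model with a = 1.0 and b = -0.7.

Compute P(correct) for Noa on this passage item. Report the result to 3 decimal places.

0.690

P(θ) = 1 / (1 + exp(−a(θ − b)))
Exponent: 1.0 × (0.1 − (-0.7)) = 0.8000
1/(1 + e^{-0.8000}) = 0.6900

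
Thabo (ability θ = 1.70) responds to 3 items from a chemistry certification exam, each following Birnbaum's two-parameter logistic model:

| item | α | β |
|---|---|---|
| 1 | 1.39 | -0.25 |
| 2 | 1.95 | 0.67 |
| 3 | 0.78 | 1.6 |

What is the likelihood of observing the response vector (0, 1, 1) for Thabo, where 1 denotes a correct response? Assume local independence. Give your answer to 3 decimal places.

0.029

P(θ) = 1 / (1 + exp(−α(θ − β)))
P_1 = 1/(1+e^{-2.7105}) = 0.9376
P_2 = 1/(1+e^{-2.0085}) = 0.8817
P_3 = 1/(1+e^{-0.0780}) = 0.5195
L = (1−P_1) × P_2 × P_3 = 0.0624 × 0.8817 × 0.5195 = 0.02856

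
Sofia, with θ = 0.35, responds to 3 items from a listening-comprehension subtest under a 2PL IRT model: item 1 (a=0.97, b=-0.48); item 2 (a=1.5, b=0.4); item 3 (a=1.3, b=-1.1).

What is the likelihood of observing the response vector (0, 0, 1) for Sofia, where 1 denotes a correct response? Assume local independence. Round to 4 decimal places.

0.1391

P(θ) = 1 / (1 + exp(−a(θ − b)))
P_1 = 1/(1+e^{-0.8051}) = 0.6911
P_2 = 1/(1+e^{0.0750}) = 0.4813
P_3 = 1/(1+e^{-1.8850}) = 0.8682
L = (1−P_1) × (1−P_2) × P_3 = 0.3089 × 0.5187 × 0.8682 = 0.13913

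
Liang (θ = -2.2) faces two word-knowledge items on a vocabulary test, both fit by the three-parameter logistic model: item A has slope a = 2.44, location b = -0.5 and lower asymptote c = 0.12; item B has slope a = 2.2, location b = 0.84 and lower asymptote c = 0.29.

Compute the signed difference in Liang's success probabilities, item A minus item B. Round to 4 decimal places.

P(θ) = c + (1 − c) · 1 / (1 + exp(−a(θ − b)))
P_A = 0.1337
P_B = 0.2909
P_A − P_B = -0.1572

-0.1572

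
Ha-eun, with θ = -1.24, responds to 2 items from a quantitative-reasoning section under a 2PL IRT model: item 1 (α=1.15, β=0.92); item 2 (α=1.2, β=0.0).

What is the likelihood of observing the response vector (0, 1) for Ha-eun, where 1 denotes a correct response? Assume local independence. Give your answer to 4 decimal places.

0.1700

P(θ) = 1 / (1 + exp(−α(θ − β)))
P_1 = 1/(1+e^{2.4840}) = 0.0770
P_2 = 1/(1+e^{1.4880}) = 0.1842
L = (1−P_1) × P_2 = 0.9230 × 0.1842 = 0.17004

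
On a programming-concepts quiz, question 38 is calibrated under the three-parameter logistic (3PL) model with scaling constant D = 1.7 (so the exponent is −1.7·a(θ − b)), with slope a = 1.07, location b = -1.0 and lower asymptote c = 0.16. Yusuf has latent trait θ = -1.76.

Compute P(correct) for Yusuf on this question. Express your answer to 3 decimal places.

0.329

P(θ) = c + (1 − c) · 1 / (1 + exp(−D·a(θ − b)))
Exponent: 1.7 × 1.07 × (-1.76 − (-1.0)) = -1.3824
1/(1 + e^{1.3824}) = 0.2006
P = 0.16 + 0.84 × 0.2006 = 0.3285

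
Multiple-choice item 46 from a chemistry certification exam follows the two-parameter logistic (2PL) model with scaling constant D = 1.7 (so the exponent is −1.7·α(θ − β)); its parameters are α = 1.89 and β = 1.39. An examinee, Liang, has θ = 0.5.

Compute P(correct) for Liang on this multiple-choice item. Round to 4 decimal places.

0.0542

P(θ) = 1 / (1 + exp(−D·α(θ − β)))
Exponent: 1.7 × 1.89 × (0.5 − 1.39) = -2.8596
1/(1 + e^{2.8596}) = 0.0542
P = 0.0542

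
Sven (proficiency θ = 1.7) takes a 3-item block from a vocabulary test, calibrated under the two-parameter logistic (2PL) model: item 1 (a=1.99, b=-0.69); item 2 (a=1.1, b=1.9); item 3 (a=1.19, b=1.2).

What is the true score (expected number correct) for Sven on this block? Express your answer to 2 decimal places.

P(θ) = 1 / (1 + exp(−a(θ − b)))
P_1 = 1/(1+e^{-4.7561}) = 0.9915
P_2 = 1/(1+e^{0.2200}) = 0.4452
P_3 = 1/(1+e^{-0.5950}) = 0.6445
E[score] = 0.9915 + 0.4452 + 0.6445 = 2.0812

2.08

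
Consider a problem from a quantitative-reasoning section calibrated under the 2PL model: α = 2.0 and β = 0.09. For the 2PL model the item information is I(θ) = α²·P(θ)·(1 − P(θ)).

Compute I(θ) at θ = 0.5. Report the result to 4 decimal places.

0.8491

P = 1/(1+e^{-0.8200}) = 0.6942
P(1−P) = 0.6942 × 0.3058 = 0.2123
I = α² × P(1−P) = 2.0² × 0.2123 = 0.84909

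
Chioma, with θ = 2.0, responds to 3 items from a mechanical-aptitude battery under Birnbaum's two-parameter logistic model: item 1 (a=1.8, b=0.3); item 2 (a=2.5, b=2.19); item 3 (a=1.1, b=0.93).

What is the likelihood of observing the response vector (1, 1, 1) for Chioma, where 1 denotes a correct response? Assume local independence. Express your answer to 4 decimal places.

0.2800

P(θ) = 1 / (1 + exp(−a(θ − b)))
P_1 = 1/(1+e^{-3.0600}) = 0.9552
P_2 = 1/(1+e^{0.4750}) = 0.3834
P_3 = 1/(1+e^{-1.1770}) = 0.7644
L = P_1 × P_2 × P_3 = 0.9552 × 0.3834 × 0.7644 = 0.27997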